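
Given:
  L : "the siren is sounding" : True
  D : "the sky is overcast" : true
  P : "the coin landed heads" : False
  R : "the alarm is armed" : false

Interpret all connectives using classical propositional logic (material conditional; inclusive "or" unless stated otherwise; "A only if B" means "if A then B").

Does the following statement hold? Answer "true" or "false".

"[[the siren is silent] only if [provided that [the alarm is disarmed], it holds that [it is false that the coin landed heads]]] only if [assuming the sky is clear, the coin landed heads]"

True

Formalization: (¬L → (¬R → ¬P)) → (¬D → P)

¬L = ¬T = F
¬R = ¬F = T
¬P = ¬F = T
¬R → ¬P = T → T = T
¬L → (¬R → ¬P) = F → T = T
¬D = ¬T = F
¬D → P = F → F = T
(¬L → (¬R → ¬P)) → (¬D → P) = T → T = T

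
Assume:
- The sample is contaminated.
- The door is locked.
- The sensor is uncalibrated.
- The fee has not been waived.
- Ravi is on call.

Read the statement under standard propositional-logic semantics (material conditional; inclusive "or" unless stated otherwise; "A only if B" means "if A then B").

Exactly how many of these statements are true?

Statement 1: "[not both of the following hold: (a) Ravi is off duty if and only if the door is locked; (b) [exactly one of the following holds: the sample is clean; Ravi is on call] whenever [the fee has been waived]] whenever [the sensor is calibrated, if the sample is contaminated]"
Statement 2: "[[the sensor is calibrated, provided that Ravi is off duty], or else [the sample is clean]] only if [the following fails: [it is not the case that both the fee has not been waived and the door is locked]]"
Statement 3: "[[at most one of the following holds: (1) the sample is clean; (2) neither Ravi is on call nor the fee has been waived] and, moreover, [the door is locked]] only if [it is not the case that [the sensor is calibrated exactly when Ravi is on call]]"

Let G = "the sample is contaminated" (True), V = "the sensor is calibrated" (False), P = "Ravi is on call" (True), R = "the door is locked" (True), U = "the fee has been waived" (False).

Statement 1: In symbols: (G -> V) -> ((not P iff R) nand (U -> (not G xor P)))

G -> V = True -> False = False
not P = not True = False
not P iff R = False iff True = False
not G = not True = False
not G xor P = False xor True = True
U -> (not G xor P) = False -> True = True
(not P iff R) nand (U -> (not G xor P)) = False nand True = True
(G -> V) -> ((not P iff R) nand (U -> (not G xor P))) = False -> True = True
So Statement 1 is true.

Statement 2: Parsed as ((not P -> V) or not G) -> not (not U nand R)

not P = not True = False
not P -> V = False -> False = True
not G = not True = False
(not P -> V) or not G = True or False = True
not U = not False = True
not U nand R = True nand True = False
not (not U nand R) = not False = True
((not P -> V) or not G) -> not (not U nand R) = True -> True = True
So Statement 2 is true.

Statement 3: Parsed as ((not G nand (P nor U)) and R) -> not (V iff P)

not G = not True = False
P nor U = True nor False = False
not G nand (P nor U) = False nand False = True
(not G nand (P nor U)) and R = True and True = True
V iff P = False iff True = False
not (V iff P) = not False = True
((not G nand (P nor U)) and R) -> not (V iff P) = True -> True = True
So Statement 3 is true.

True statements: 3.

3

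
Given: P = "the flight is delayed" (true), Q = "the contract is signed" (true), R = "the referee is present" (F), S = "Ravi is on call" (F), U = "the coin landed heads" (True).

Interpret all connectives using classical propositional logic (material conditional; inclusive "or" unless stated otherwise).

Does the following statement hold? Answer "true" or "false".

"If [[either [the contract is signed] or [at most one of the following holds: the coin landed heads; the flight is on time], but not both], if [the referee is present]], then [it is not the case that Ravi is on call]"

True.

This is (R -> (Q xor (U nand ~P))) -> ~S.

~P = ~T = F
U nand ~P = T nand F = T
Q xor (U nand ~P) = T xor T = F
R -> (Q xor (U nand ~P)) = F -> F = T
~S = ~F = T
(R -> (Q xor (U nand ~P))) -> ~S = T -> T = T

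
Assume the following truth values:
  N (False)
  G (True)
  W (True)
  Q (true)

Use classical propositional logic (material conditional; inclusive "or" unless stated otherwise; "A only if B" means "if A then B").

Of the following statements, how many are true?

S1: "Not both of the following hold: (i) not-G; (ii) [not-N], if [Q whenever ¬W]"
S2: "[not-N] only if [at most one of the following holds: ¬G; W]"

2

S1: This is not G nand ((not W -> Q) -> not N).

not G = not True = False
not W = not True = False
not W -> Q = False -> True = True
not N = not False = True
(not W -> Q) -> not N = True -> True = True
not G nand ((not W -> Q) -> not N) = False nand True = True
Hence S1 is true.

S2: This is not N -> (not G nand W).

not N = not False = True
not G = not True = False
not G nand W = False nand True = True
not N -> (not G nand W) = True -> True = True
Hence S2 is true.

True statements: 2.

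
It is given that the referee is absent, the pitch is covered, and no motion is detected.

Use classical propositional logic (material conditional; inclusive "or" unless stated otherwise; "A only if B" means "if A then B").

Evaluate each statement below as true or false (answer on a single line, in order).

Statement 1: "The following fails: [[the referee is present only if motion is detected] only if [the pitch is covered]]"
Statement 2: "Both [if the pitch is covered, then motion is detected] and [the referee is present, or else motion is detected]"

Let P = "the referee is present" (F), R = "motion is detected" (F), Q = "the pitch is covered" (T).

Statement 1: In symbols: ¬((P → R) → Q)

P → R = F → F = T
(P → R) → Q = T → T = T
¬((P → R) → Q) = ¬T = F
Hence Statement 1 is false.

Statement 2: This is (Q → R) ∧ (P ∨ R).

Q → R = T → F = F
P ∨ R = F ∨ F = F
(Q → R) ∧ (P ∨ R) = F ∧ F = F
So Statement 2 is false.

Statement 1 False / Statement 2 False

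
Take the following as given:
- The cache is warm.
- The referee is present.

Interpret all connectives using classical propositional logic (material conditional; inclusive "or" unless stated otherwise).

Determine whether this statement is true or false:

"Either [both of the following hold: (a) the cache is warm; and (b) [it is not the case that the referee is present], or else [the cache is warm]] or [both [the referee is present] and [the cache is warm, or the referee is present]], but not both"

false

Let Q = "the cache is warm" (T), M = "the referee is present" (T).
In symbols: (Q & (~M | Q)) xor (M & (Q | M))

~M = ~T = F
~M | Q = F | T = T
Q & (~M | Q) = T & T = T
Q | M = T | T = T
M & (Q | M) = T & T = T
(Q & (~M | Q)) xor (M & (Q | M)) = T xor T = F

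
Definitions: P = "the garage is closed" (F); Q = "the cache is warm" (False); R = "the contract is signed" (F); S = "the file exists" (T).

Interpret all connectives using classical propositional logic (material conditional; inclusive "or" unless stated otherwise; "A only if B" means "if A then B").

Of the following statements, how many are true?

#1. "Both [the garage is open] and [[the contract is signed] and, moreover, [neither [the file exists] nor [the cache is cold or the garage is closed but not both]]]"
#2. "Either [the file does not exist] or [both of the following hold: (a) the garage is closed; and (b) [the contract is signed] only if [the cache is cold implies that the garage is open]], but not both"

#1: This is ~P & (R & (S nor (~Q xor P))).

~P = ~F = T
~Q = ~F = T
~Q xor P = T xor F = T
S nor (~Q xor P) = T nor T = F
R & (S nor (~Q xor P)) = F & F = F
~P & (R & (S nor (~Q xor P))) = T & F = F
Hence #1 is false.

#2: In symbols: ~S xor (P & (R -> (~Q -> ~P)))

~S = ~T = F
~Q = ~F = T
~P = ~F = T
~Q -> ~P = T -> T = T
R -> (~Q -> ~P) = F -> T = T
P & (R -> (~Q -> ~P)) = F & T = F
~S xor (P & (R -> (~Q -> ~P))) = F xor F = F
Thus #2 is false.

True statements: 0 (none).

0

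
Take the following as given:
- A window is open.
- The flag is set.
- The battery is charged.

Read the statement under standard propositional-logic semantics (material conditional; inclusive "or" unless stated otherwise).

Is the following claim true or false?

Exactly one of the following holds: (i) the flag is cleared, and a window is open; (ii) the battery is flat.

Let Q = "the flag is set" (T), P = "a window is open" (T), R = "the battery is charged" (T).
This is (¬Q ∧ P) ⊕ ¬R.

¬Q = ¬T = F
¬Q ∧ P = F ∧ T = F
¬R = ¬T = F
(¬Q ∧ P) ⊕ ¬R = F ⊕ F = F

The statement is false.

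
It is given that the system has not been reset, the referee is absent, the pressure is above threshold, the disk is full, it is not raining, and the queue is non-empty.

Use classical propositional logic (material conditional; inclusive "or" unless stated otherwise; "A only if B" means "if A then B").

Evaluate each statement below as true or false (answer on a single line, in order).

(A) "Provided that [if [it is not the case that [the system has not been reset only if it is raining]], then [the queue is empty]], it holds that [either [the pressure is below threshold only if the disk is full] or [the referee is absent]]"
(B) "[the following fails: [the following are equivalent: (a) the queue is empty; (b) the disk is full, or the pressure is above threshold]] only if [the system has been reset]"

(A) true, (B) false

Let P = "the system has been reset" (F), U = "it is raining" (F), V = "the queue is empty" (F), R = "the pressure is above threshold" (T), S = "the disk is full" (T), Q = "the referee is present" (F).

(A): This is (~(~P -> U) -> V) -> ((~R -> S) | ~Q).

~P = ~F = T
~P -> U = T -> F = F
~(~P -> U) = ~F = T
~(~P -> U) -> V = T -> F = F
~R = ~T = F
~R -> S = F -> T = T
~Q = ~F = T
(~R -> S) | ~Q = T | T = T
(~(~P -> U) -> V) -> ((~R -> S) | ~Q) = F -> T = T
Hence (A) is true.

(B): This is ~(V <-> (S | R)) -> P.

S | R = T | T = T
V <-> (S | R) = F <-> T = F
~(V <-> (S | R)) = ~F = T
~(V <-> (S | R)) -> P = T -> F = F
Thus (B) is false.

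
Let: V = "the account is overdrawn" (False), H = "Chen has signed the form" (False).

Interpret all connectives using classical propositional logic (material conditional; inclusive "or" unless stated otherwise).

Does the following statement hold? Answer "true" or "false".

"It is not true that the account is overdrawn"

Values: V=False.
In symbols: not V

not V = not False = True

true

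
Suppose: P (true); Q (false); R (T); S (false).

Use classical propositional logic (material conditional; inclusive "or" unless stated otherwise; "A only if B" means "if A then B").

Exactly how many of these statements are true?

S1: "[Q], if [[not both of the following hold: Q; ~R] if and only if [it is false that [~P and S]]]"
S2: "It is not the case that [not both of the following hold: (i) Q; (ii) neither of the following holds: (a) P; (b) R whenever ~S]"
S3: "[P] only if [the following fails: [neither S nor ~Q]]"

S1: In symbols: ((Q nand not R) iff not (not P and S)) -> Q

not R = not True = False
Q nand not R = False nand False = True
not P = not True = False
not P and S = False and False = False
not (not P and S) = not False = True
(Q nand not R) iff not (not P and S) = True iff True = True
((Q nand not R) iff not (not P and S)) -> Q = True -> False = False
So S1 is false.

S2: Parsed as not (Q nand (P nor (not S -> R)))

not S = not False = True
not S -> R = True -> True = True
P nor (not S -> R) = True nor True = False
Q nand (P nor (not S -> R)) = False nand False = True
not (Q nand (P nor (not S -> R))) = not True = False
So S2 is false.

S3: Parsed as P -> not (S nor not Q)

not Q = not False = True
S nor not Q = False nor True = False
not (S nor not Q) = not False = True
P -> not (S nor not Q) = True -> True = True
So S3 is true.

1 of the 3 statements is true.

1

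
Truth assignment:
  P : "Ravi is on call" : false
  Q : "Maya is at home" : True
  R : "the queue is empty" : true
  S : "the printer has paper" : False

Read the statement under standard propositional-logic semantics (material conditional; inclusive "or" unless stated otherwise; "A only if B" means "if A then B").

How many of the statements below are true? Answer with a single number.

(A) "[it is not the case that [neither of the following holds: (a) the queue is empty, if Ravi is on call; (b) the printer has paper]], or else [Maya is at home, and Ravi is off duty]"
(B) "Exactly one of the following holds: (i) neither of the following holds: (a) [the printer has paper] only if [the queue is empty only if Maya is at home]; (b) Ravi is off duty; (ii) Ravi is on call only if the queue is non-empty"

(A): Formalization: ~((P -> R) nor S) | (Q & ~P)

P -> R = F -> T = T
(P -> R) nor S = T nor F = F
~((P -> R) nor S) = ~F = T
~P = ~F = T
Q & ~P = T & T = T
~((P -> R) nor S) | (Q & ~P) = T | T = T
So (A) is true.

(B): Formalization: ((S -> (R -> Q)) nor ~P) xor (P -> ~R)

R -> Q = T -> T = T
S -> (R -> Q) = F -> T = T
~P = ~F = T
(S -> (R -> Q)) nor ~P = T nor T = F
~R = ~T = F
P -> ~R = F -> F = T
((S -> (R -> Q)) nor ~P) xor (P -> ~R) = F xor T = T
Thus (B) is true.

True statements: 2 ((A), (B)).

2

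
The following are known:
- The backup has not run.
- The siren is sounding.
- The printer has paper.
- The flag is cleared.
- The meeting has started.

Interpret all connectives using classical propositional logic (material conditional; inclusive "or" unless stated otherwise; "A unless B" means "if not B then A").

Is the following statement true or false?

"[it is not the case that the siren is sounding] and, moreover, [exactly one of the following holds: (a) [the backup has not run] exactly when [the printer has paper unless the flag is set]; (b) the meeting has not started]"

Let Q = "the siren is sounding" (T), H = "the backup has run" (F), D = "the printer has paper" (T), W = "the flag is set" (F), U = "the meeting has started" (T).
In symbols: ~Q & ((~H <-> (D | W)) xor ~U)

~Q = ~T = F
~H = ~F = T
D | W = T | F = T
~H <-> (D | W) = T <-> T = T
~U = ~T = F
(~H <-> (D | W)) xor ~U = T xor F = T
~Q & ((~H <-> (D | W)) xor ~U) = F & T = F

False.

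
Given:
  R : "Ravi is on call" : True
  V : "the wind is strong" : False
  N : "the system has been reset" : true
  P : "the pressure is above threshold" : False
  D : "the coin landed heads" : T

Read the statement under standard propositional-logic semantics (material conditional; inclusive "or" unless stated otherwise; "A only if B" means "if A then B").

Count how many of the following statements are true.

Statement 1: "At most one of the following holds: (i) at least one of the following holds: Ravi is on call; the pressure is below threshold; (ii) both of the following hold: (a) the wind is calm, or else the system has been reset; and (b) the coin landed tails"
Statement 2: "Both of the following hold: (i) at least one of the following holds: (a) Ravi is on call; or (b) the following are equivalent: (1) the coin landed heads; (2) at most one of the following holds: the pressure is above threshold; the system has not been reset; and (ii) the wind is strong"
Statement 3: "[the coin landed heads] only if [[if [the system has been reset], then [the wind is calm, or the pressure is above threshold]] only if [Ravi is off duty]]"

1

Statement 1: Formalization: (R or not P) nand ((not V or N) and not D)

not P = not False = True
R or not P = True or True = True
not V = not False = True
not V or N = True or True = True
not D = not True = False
(not V or N) and not D = True and False = False
(R or not P) nand ((not V or N) and not D) = True nand False = True
Thus Statement 1 is true.

Statement 2: In symbols: (R or (D iff (P nand not N))) and V

not N = not True = False
P nand not N = False nand False = True
D iff (P nand not N) = True iff True = True
R or (D iff (P nand not N)) = True or True = True
(R or (D iff (P nand not N))) and V = True and False = False
Hence Statement 2 is false.

Statement 3: Parsed as D -> ((N -> (not V or P)) -> not R)

not V = not False = True
not V or P = True or False = True
N -> (not V or P) = True -> True = True
not R = not True = False
(N -> (not V or P)) -> not R = True -> False = False
D -> ((N -> (not V or P)) -> not R) = True -> False = False
Hence Statement 3 is false.

True statements: 1 (Statement 1).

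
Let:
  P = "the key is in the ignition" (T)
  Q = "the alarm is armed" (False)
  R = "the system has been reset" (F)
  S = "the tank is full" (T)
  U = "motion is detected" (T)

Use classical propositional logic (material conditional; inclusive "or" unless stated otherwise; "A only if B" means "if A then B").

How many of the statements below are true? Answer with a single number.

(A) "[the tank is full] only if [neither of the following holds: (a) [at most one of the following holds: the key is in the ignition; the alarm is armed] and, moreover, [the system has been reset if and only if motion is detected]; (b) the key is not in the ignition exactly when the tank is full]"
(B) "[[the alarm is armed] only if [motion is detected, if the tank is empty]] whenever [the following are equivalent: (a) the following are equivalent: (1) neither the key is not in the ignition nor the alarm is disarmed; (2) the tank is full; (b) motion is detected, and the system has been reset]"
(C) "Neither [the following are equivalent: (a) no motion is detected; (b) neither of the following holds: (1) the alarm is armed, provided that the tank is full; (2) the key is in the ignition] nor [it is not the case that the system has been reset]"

2

(A): Formalization: S -> (((P nand Q) & (R <-> U)) nor (~P <-> S))

P nand Q = T nand F = T
R <-> U = F <-> T = F
(P nand Q) & (R <-> U) = T & F = F
~P = ~T = F
~P <-> S = F <-> T = F
((P nand Q) & (R <-> U)) nor (~P <-> S) = F nor F = T
S -> (((P nand Q) & (R <-> U)) nor (~P <-> S)) = T -> T = T
Thus (A) is true.

(B): In symbols: (((~P nor ~Q) <-> S) <-> (U & R)) -> (Q -> (~S -> U))

~P = ~T = F
~Q = ~F = T
~P nor ~Q = F nor T = F
(~P nor ~Q) <-> S = F <-> T = F
U & R = T & F = F
((~P nor ~Q) <-> S) <-> (U & R) = F <-> F = T
~S = ~T = F
~S -> U = F -> T = T
Q -> (~S -> U) = F -> T = T
(((~P nor ~Q) <-> S) <-> (U & R)) -> (Q -> (~S -> U)) = T -> T = T
Thus (B) is true.

(C): Parsed as (~U <-> ((S -> Q) nor P)) nor ~R

~U = ~T = F
S -> Q = T -> F = F
(S -> Q) nor P = F nor T = F
~U <-> ((S -> Q) nor P) = F <-> F = T
~R = ~F = T
(~U <-> ((S -> Q) nor P)) nor ~R = T nor T = F
Thus (C) is false.

2 of the 3 statements are true ((A), (B)).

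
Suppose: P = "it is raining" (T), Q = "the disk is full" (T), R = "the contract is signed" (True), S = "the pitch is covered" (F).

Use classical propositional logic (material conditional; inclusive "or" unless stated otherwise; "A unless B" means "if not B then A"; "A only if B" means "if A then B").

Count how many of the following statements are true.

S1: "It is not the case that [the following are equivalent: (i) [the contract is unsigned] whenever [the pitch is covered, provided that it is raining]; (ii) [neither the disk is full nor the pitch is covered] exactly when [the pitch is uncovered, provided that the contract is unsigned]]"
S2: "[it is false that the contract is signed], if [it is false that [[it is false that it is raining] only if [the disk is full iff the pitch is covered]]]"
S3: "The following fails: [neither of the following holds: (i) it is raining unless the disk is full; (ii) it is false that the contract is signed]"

3

S1: In symbols: not (((P -> S) -> not R) iff ((Q nor S) iff (not R -> not S)))

P -> S = True -> False = False
not R = not True = False
(P -> S) -> not R = False -> False = True
Q nor S = True nor False = False
not R = not True = False
not S = not False = True
not R -> not S = False -> True = True
(Q nor S) iff (not R -> not S) = False iff True = False
((P -> S) -> not R) iff ((Q nor S) iff (not R -> not S)) = True iff False = False
not (((P -> S) -> not R) iff ((Q nor S) iff (not R -> not S))) = not False = True
Hence S1 is true.

S2: In symbols: not (not P -> (Q iff S)) -> not R

not P = not True = False
Q iff S = True iff False = False
not P -> (Q iff S) = False -> False = True
not (not P -> (Q iff S)) = not True = False
not R = not True = False
not (not P -> (Q iff S)) -> not R = False -> False = True
Hence S2 is true.

S3: Formalization: not ((P or Q) nor not R)

P or Q = True or True = True
not R = not True = False
(P or Q) nor not R = True nor False = False
not ((P or Q) nor not R) = not False = True
Hence S3 is true.

3 of the 3 statements are true (S1, S2, S3).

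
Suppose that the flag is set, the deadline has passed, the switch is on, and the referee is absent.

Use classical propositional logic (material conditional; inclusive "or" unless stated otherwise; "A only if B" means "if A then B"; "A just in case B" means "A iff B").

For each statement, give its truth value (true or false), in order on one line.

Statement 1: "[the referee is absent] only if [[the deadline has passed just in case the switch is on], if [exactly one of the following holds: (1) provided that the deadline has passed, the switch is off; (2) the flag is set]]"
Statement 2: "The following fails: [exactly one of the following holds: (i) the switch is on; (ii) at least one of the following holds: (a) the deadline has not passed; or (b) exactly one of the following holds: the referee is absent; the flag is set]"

Let D = "the referee is present" (F), G = "the deadline has passed" (T), K = "the switch is on" (T), S = "the flag is set" (T).

Statement 1: In symbols: ¬D → (((G → ¬K) ⊕ S) → (G ↔ K))

¬D = ¬F = T
¬K = ¬T = F
G → ¬K = T → F = F
(G → ¬K) ⊕ S = F ⊕ T = T
G ↔ K = T ↔ T = T
((G → ¬K) ⊕ S) → (G ↔ K) = T → T = T
¬D → (((G → ¬K) ⊕ S) → (G ↔ K)) = T → T = T
Hence Statement 1 is true.

Statement 2: In symbols: ¬(K ⊕ (¬G ∨ (¬D ⊕ S)))

¬G = ¬T = F
¬D = ¬F = T
¬D ⊕ S = T ⊕ T = F
¬G ∨ (¬D ⊕ S) = F ∨ F = F
K ⊕ (¬G ∨ (¬D ⊕ S)) = T ⊕ F = T
¬(K ⊕ (¬G ∨ (¬D ⊕ S))) = ¬T = F
So Statement 2 is false.

Statement 1 T, Statement 2 F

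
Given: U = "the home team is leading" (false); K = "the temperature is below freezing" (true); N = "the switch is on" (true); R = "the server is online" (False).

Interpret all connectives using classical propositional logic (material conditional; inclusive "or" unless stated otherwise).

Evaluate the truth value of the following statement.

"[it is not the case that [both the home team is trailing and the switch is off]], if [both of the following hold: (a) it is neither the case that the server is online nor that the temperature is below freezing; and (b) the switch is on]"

True

This is ((R nor K) and N) -> not (not U and not N).

R nor K = False nor True = False
(R nor K) and N = False and True = False
not U = not False = True
not N = not True = False
not U and not N = True and False = False
not (not U and not N) = not False = True
((R nor K) and N) -> not (not U and not N) = False -> True = True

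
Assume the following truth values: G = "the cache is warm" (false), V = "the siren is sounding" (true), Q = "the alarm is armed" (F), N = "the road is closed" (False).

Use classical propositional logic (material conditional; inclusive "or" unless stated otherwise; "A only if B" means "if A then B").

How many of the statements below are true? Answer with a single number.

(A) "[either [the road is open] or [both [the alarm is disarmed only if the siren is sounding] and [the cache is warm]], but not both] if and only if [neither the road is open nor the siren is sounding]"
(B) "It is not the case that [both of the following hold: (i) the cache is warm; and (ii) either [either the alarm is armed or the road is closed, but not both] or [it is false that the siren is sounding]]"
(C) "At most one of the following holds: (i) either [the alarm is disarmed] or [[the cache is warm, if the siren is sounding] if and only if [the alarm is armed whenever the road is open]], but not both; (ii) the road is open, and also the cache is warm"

(A): This is (not N xor ((not Q -> V) and G)) iff (not N nor V).

not N = not False = True
not Q = not False = True
not Q -> V = True -> True = True
(not Q -> V) and G = True and False = False
not N xor ((not Q -> V) and G) = True xor False = True
not N = not False = True
not N nor V = True nor True = False
(not N xor ((not Q -> V) and G)) iff (not N nor V) = True iff False = False
So (A) is false.

(B): This is not (G and ((Q xor N) or not V)).

Q xor N = False xor False = False
not V = not True = False
(Q xor N) or not V = False or False = False
G and ((Q xor N) or not V) = False and False = False
not (G and ((Q xor N) or not V)) = not False = True
Hence (B) is true.

(C): This is (not Q xor ((V -> G) iff (not N -> Q))) nand (not N and G).

not Q = not False = True
V -> G = True -> False = False
not N = not False = True
not N -> Q = True -> False = False
(V -> G) iff (not N -> Q) = False iff False = True
not Q xor ((V -> G) iff (not N -> Q)) = True xor True = False
not N = not False = True
not N and G = True and False = False
(not Q xor ((V -> G) iff (not N -> Q))) nand (not N and G) = False nand False = True
So (C) is true.

2 of the 3 statements are true.

2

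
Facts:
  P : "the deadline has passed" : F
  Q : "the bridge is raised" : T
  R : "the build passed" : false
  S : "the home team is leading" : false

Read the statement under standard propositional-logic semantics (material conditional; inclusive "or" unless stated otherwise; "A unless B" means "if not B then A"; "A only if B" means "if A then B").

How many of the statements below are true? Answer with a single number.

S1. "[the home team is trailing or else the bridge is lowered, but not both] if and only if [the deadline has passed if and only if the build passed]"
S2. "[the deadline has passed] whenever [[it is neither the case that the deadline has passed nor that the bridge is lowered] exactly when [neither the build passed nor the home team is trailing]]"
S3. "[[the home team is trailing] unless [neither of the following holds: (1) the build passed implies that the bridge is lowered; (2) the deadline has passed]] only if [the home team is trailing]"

3

S1: Parsed as (¬S ⊕ ¬Q) ↔ (P ↔ R)

¬S = ¬F = T
¬Q = ¬T = F
¬S ⊕ ¬Q = T ⊕ F = T
P ↔ R = F ↔ F = T
(¬S ⊕ ¬Q) ↔ (P ↔ R) = T ↔ T = T
So S1 is true.

S2: This is ((P ↓ ¬Q) ↔ (R ↓ ¬S)) → P.

¬Q = ¬T = F
P ↓ ¬Q = F ↓ F = T
¬S = ¬F = T
R ↓ ¬S = F ↓ T = F
(P ↓ ¬Q) ↔ (R ↓ ¬S) = T ↔ F = F
((P ↓ ¬Q) ↔ (R ↓ ¬S)) → P = F → F = T
So S2 is true.

S3: Formalization: (¬S ∨ ((R → ¬Q) ↓ P)) → ¬S

¬S = ¬F = T
¬Q = ¬T = F
R → ¬Q = F → F = T
(R → ¬Q) ↓ P = T ↓ F = F
¬S ∨ ((R → ¬Q) ↓ P) = T ∨ F = T
¬S = ¬F = T
(¬S ∨ ((R → ¬Q) ↓ P)) → ¬S = T → T = T
Thus S3 is true.

True statements: 3 (S1, S2, S3).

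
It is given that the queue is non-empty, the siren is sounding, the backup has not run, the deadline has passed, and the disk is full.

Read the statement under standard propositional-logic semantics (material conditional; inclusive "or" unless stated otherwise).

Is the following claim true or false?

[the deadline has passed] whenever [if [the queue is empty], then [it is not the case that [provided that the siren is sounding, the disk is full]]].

The statement is true.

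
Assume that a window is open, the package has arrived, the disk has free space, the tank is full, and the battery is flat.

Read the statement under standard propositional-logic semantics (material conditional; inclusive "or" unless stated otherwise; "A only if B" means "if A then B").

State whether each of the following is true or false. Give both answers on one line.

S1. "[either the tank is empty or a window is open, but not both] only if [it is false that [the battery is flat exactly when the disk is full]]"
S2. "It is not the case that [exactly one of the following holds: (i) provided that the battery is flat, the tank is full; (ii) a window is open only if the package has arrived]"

S1 T; S2 T

Let S = "the tank is full" (T), P = "a window is open" (T), U = "the battery is charged" (F), R = "the disk is full" (F), Q = "the package has arrived" (T).

S1: In symbols: (~S xor P) -> ~(~U <-> R)

~S = ~T = F
~S xor P = F xor T = T
~U = ~F = T
~U <-> R = T <-> F = F
~(~U <-> R) = ~F = T
(~S xor P) -> ~(~U <-> R) = T -> T = T
Hence S1 is true.

S2: Parsed as ~((~U -> S) xor (P -> Q))

~U = ~F = T
~U -> S = T -> T = T
P -> Q = T -> T = T
(~U -> S) xor (P -> Q) = T xor T = F
~((~U -> S) xor (P -> Q)) = ~F = T
So S2 is true.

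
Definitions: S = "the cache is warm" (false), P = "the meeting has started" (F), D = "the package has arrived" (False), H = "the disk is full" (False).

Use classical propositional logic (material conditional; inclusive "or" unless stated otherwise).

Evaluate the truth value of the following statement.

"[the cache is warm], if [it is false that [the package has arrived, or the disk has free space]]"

Formalization: not (D or not H) -> S

not H = not False = True
D or not H = False or True = True
not (D or not H) = not True = False
not (D or not H) -> S = False -> False = True

The statement is true.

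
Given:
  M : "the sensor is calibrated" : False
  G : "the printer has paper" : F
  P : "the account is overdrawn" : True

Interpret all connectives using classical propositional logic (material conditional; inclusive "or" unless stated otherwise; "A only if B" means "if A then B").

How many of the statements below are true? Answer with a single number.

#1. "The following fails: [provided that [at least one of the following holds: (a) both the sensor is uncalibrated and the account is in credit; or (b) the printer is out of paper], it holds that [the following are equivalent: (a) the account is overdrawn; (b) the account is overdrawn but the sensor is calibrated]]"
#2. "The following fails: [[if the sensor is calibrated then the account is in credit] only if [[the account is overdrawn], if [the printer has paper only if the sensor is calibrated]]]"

1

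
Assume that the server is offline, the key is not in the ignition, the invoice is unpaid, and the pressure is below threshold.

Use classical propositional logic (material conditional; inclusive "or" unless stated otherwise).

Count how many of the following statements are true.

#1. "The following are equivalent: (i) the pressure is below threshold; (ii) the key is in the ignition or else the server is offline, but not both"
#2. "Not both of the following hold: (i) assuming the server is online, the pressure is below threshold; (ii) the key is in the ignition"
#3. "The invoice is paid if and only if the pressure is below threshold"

Let S = "the pressure is above threshold" (False), Q = "the key is in the ignition" (False), P = "the server is online" (False), R = "the invoice is paid" (False).

#1: Parsed as not S iff (Q xor not P)

not S = not False = True
not P = not False = True
Q xor not P = False xor True = True
not S iff (Q xor not P) = True iff True = True
Thus #1 is true.

#2: In symbols: (P -> not S) nand Q

not S = not False = True
P -> not S = False -> True = True
(P -> not S) nand Q = True nand False = True
Thus #2 is true.

#3: Parsed as R iff not S

not S = not False = True
R iff not S = False iff True = False
So #3 is false.

2 of the 3 statements are true (#1, #2).

2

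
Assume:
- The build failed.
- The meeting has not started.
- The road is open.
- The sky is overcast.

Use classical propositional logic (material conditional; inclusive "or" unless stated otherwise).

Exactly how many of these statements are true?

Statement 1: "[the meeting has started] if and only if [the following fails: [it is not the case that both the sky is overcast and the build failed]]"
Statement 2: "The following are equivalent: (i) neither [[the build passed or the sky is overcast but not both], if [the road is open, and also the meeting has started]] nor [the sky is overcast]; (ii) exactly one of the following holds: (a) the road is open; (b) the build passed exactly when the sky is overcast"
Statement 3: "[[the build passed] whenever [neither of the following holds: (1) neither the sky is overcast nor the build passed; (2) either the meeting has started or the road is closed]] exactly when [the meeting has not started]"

0

Let L = "the meeting has started" (F), W = "the sky is overcast" (T), M = "the build passed" (F), R = "the road is closed" (F).

Statement 1: In symbols: L <-> ~(W nand ~M)

~M = ~F = T
W nand ~M = T nand T = F
~(W nand ~M) = ~F = T
L <-> ~(W nand ~M) = F <-> T = F
Hence Statement 1 is false.

Statement 2: In symbols: (((~R & L) -> (M xor W)) nor W) <-> (~R xor (M <-> W))

~R = ~F = T
~R & L = T & F = F
M xor W = F xor T = T
(~R & L) -> (M xor W) = F -> T = T
((~R & L) -> (M xor W)) nor W = T nor T = F
~R = ~F = T
M <-> W = F <-> T = F
~R xor (M <-> W) = T xor F = T
(((~R & L) -> (M xor W)) nor W) <-> (~R xor (M <-> W)) = F <-> T = F
Hence Statement 2 is false.

Statement 3: This is (((W nor M) nor (L | R)) -> M) <-> ~L.

W nor M = T nor F = F
L | R = F | F = F
(W nor M) nor (L | R) = F nor F = T
((W nor M) nor (L | R)) -> M = T -> F = F
~L = ~F = T
(((W nor M) nor (L | R)) -> M) <-> ~L = F <-> T = F
So Statement 3 is false.

Count: 0.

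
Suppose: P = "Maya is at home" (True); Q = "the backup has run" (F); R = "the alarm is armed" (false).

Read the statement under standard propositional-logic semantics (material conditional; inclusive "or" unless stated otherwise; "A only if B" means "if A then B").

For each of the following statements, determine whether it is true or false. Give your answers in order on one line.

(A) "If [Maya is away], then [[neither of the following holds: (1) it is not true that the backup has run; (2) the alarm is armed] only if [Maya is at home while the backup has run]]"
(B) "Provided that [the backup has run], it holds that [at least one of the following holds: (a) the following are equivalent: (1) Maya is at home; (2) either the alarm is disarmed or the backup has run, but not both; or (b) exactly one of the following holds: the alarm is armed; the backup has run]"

(A) true, (B) true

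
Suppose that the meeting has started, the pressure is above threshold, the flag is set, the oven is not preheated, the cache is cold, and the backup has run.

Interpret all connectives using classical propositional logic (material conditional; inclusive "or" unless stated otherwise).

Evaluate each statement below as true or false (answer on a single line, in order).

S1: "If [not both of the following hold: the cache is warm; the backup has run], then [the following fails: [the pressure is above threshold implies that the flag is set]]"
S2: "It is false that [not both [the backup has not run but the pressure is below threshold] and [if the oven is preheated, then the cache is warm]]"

Let R = "the cache is warm" (F), D = "the backup has run" (T), S = "the pressure is above threshold" (T), U = "the flag is set" (T), G = "the oven is preheated" (F).

S1: In symbols: (R nand D) -> ~(S -> U)

R nand D = F nand T = T
S -> U = T -> T = T
~(S -> U) = ~T = F
(R nand D) -> ~(S -> U) = T -> F = F
So S1 is false.

S2: This is ~((~D & ~S) nand (G -> R)).

~D = ~T = F
~S = ~T = F
~D & ~S = F & F = F
G -> R = F -> F = T
(~D & ~S) nand (G -> R) = F nand T = T
~((~D & ~S) nand (G -> R)) = ~T = F
Thus S2 is false.

S1 False; S2 False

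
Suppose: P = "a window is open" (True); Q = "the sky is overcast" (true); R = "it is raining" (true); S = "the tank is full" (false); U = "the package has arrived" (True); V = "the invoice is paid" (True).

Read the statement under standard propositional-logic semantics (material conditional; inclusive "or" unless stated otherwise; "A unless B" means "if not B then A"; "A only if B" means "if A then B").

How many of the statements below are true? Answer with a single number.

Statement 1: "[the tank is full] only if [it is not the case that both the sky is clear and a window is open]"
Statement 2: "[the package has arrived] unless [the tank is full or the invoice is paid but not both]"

Statement 1: Parsed as S -> (not Q nand P)

not Q = not True = False
not Q nand P = False nand True = True
S -> (not Q nand P) = False -> True = True
Hence Statement 1 is true.

Statement 2: This is U or (S xor V).

S xor V = False xor True = True
U or (S xor V) = True or True = True
So Statement 2 is true.

2 of the 2 statements are true (Statement 1, Statement 2).

2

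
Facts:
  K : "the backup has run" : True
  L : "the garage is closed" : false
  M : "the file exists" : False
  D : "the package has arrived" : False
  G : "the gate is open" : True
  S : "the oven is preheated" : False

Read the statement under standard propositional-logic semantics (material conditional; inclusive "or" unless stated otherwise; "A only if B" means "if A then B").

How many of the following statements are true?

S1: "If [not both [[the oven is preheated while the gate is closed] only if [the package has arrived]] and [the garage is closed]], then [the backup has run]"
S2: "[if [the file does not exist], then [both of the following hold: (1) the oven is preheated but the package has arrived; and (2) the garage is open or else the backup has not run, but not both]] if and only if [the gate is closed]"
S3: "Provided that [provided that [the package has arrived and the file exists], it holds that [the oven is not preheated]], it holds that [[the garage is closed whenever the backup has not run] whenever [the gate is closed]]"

3

S1: Formalization: (((S ∧ ¬G) → D) ↑ L) → K

¬G = ¬T = F
S ∧ ¬G = F ∧ F = F
(S ∧ ¬G) → D = F → F = T
((S ∧ ¬G) → D) ↑ L = T ↑ F = T
(((S ∧ ¬G) → D) ↑ L) → K = T → T = T
Thus S1 is true.

S2: Formalization: (¬M → ((S ∧ D) ∧ (¬L ⊕ ¬K))) ↔ ¬G

¬M = ¬F = T
S ∧ D = F ∧ F = F
¬L = ¬F = T
¬K = ¬T = F
¬L ⊕ ¬K = T ⊕ F = T
(S ∧ D) ∧ (¬L ⊕ ¬K) = F ∧ T = F
¬M → ((S ∧ D) ∧ (¬L ⊕ ¬K)) = T → F = F
¬G = ¬T = F
(¬M → ((S ∧ D) ∧ (¬L ⊕ ¬K))) ↔ ¬G = F ↔ F = T
Hence S2 is true.

S3: Formalization: ((D ∧ M) → ¬S) → (¬G → (¬K → L))

D ∧ M = F ∧ F = F
¬S = ¬F = T
(D ∧ M) → ¬S = F → T = T
¬G = ¬T = F
¬K = ¬T = F
¬K → L = F → F = T
¬G → (¬K → L) = F → T = T
((D ∧ M) → ¬S) → (¬G → (¬K → L)) = T → T = T
Hence S3 is true.

3 of the 3 statements are true (S1, S2, S3).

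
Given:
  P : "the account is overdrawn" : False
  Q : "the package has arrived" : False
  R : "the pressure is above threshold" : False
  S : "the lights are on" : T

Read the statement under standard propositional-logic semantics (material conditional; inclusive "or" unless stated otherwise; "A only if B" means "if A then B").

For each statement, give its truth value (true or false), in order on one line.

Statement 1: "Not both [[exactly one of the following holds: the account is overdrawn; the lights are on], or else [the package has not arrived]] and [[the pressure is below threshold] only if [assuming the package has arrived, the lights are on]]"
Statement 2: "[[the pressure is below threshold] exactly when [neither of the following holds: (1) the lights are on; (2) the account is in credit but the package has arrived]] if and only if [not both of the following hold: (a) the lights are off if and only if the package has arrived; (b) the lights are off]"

Statement 1 false; Statement 2 false

Statement 1: Parsed as ((P xor S) or not Q) nand (not R -> (Q -> S))

P xor S = False xor True = True
not Q = not False = True
(P xor S) or not Q = True or True = True
not R = not False = True
Q -> S = False -> True = True
not R -> (Q -> S) = True -> True = True
((P xor S) or not Q) nand (not R -> (Q -> S)) = True nand True = False
Hence Statement 1 is false.

Statement 2: In symbols: (not R iff (S nor (not P and Q))) iff ((not S iff Q) nand not S)

not R = not False = True
not P = not False = True
not P and Q = True and False = False
S nor (not P and Q) = True nor False = False
not R iff (S nor (not P and Q)) = True iff False = False
not S = not True = False
not S iff Q = False iff False = True
not S = not True = False
(not S iff Q) nand not S = True nand False = True
(not R iff (S nor (not P and Q))) iff ((not S iff Q) nand not S) = False iff True = False
Thus Statement 2 is false.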